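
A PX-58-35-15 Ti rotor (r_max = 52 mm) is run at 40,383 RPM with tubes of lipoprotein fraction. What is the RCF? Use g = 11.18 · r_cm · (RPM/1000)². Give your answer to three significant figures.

94800 ×g

r = 52 mm = 5.2 cm
RCF = 11.18 × r × (N/1000)²
RCF = 11.18 × 5.2 × (40.383)² = 11.18 × 5.2 × 1,630.786689 ≈ 94,807.4 × g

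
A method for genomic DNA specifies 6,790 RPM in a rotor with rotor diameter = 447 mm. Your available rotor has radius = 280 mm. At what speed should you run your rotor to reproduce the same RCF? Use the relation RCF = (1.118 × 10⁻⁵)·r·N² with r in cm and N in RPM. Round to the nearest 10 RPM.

Original rotor: r = 447 mm / 2 = 223.5 mm = 22.35 cm
RCF_original = 1.118 × 10⁻⁵ × 22.35 × (6790)² = 1.118 × 10⁻⁵ × 22.35 × 46,104,100 ≈ 11,520.2 × g
Your rotor: r = 280 mm = 28.0 cm
11,520.2 = 1.118 × 10⁻⁵ × 28 × N²
N² = 11,520.2 / (31.304 × 10⁻⁵) = 36,801,048
N ≈ √36,801,048 ≈ 6,066.4

6070 RPM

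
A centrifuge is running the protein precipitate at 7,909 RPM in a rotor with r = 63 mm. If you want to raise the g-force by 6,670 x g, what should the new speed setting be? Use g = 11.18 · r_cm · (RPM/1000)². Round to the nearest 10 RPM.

≈ 12540 RPM

r = 63 mm = 6.3 cm
Current RCF = 11.18 × 6.3 × (7.909)² = 11.18 × 6.3 × 62.552281 ≈ 4,405.8 × g
Target RCF = 4,405.8 + 6,670 = 11,075.8 × g
(N/1000)² = 11,075.8 / 70.434 = 157.2508
N = 1000 × √157.2508 ≈ 12,540.0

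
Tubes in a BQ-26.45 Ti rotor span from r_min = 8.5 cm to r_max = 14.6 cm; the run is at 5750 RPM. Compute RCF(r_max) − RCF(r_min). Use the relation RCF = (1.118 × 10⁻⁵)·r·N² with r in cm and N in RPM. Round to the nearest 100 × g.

ΔRCF ≈ 2300 g

RCF_max = 1.118 × 10⁻⁵ × 14.6 × (5750)² = 1.118 × 10⁻⁵ × 14.6 × 33,062,500 ≈ 5,396.7 × g
RCF_min = 1.118 × 10⁻⁵ × 8.5 × (5750)² = 1.118 × 10⁻⁵ × 8.5 × 33,062,500 ≈ 3,141.9 × g
ΔRCF = 5,396.7 − 3,141.9 = 2,254.8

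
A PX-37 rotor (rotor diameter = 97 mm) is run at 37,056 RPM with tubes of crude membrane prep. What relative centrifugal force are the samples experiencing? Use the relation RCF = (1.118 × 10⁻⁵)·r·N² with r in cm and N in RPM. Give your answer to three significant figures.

r = 97 mm / 2 = 48.5 mm = 4.85 cm
RCF = 1.118 × 10⁻⁵ × 4.85 × (37056)² = 1.118 × 10⁻⁵ × 4.85 × 1,373,147,136 ≈ 74,456.2 × g

74500 x g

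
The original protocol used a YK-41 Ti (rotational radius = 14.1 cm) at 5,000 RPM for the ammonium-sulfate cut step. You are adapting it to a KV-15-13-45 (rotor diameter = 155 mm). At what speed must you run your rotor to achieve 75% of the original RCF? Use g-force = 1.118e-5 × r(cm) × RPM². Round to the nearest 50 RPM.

≈ 5850 RPM

RCF_original = 1.118 × 10⁻⁵ × 14.1 × (5000)² = 1.118 × 10⁻⁵ × 14.1 × 25,000,000 ≈ 3,940.9 × g
Target RCF = 0.75 × 3,940.9 ≈ 2,955.7 × g
Your rotor: r = 155 mm / 2 = 77.5 mm = 7.75 cm
2,955.7 = 1.118 × 10⁻⁵ × 7.75 × N²
N² = 2,955.7 / (8.6645 × 10⁻⁵) = 34,112,759
N ≈ √34,112,759 ≈ 5,840.6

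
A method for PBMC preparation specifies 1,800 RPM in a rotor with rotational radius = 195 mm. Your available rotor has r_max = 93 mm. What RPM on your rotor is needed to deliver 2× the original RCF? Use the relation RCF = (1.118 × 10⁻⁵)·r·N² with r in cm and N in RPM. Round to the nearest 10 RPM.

Original rotor: r = 195 mm = 19.5 cm
RCF_original = 1.118 × 10⁻⁵ × 19.5 × (1800)² = 1.118 × 10⁻⁵ × 19.5 × 3,240,000 ≈ 706.4 × g
Target RCF = 2 × 706.4 ≈ 1,412.8 × g
Your rotor: r = 93 mm = 9.3 cm
1,412.8 = 1.118 × 10⁻⁵ × 9.3 × N²
N² = 1,412.8 / (10.3974 × 10⁻⁵) = 13,588,012
N ≈ √13,588,012 ≈ 3,686.2

3690 RPM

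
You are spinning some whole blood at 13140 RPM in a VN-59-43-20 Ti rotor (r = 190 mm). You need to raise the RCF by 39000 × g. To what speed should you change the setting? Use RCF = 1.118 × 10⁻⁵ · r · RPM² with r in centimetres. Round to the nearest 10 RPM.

18870 RPM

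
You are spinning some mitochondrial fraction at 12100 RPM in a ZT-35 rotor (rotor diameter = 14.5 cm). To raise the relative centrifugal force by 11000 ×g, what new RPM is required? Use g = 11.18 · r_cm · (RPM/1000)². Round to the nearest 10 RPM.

r = 14.5 / 2 = 7.25 cm
Current RCF = 11.18 × 7.25 × (12.1)² = 11.18 × 7.25 × 146.41 ≈ 11,867.3 × g
Target RCF = 11,867.3 + 11,000 = 22,867.3 × g
(N/1000)² = 22,867.3 / 81.055 = 282.1208
N = 1000 × √282.1208 ≈ 16,796.5

≈ 16800 RPM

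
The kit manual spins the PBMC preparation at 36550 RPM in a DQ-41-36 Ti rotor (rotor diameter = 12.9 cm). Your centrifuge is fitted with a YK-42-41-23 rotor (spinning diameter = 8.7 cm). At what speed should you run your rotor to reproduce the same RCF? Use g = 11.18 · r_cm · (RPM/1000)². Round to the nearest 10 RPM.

≈ 44510 RPM

Original rotor: r = 12.9 / 2 = 6.45 cm
RCF = 11.18 × r × (N/1000)²
RCF_original = 11.18 × 6.45 × (36.55)² = 11.18 × 6.45 × 1,335.9025 ≈ 96,333.3 × g
Your rotor: r = 8.7 / 2 = 4.35 cm
96,333.3 = 11.18 × 4.35 × (N/1000)²
(N/1000)² = 96,333.3 / 48.633 = 1980.822
N = 1000 × √1980.822 ≈ 44,506.4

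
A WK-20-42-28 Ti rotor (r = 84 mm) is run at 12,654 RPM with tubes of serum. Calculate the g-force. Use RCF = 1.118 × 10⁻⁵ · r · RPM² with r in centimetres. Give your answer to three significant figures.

r = 84 mm = 8.4 cm
RCF = 1.118 × 10⁻⁵ × 8.4 × (12654)² = 1.118 × 10⁻⁵ × 8.4 × 160,123,716 ≈ 15,037.5 × g

RCF ≈ 15000 g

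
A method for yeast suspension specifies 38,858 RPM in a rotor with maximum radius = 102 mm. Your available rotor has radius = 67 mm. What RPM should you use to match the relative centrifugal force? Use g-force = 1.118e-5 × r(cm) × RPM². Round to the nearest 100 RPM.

≈ 47900 RPM

Original rotor: r = 102 mm = 10.2 cm
RCF_original = 1.118 × 10⁻⁵ × 10.2 × (38858)² = 1.118 × 10⁻⁵ × 10.2 × 1,509,944,164 ≈ 172,188 × g
Your rotor: r = 67 mm = 6.7 cm
172,188 = 1.118 × 10⁻⁵ × 6.7 × N²
N² = 172,188 / (7.4906 × 10⁻⁵) = 2,298,721,064
N ≈ √2,298,721,064 ≈ 47,945.0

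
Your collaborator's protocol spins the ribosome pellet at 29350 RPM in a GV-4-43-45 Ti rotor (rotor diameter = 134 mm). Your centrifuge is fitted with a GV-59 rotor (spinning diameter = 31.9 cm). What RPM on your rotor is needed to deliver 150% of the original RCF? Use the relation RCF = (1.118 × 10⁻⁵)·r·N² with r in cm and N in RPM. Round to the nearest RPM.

≈ 23298 RPM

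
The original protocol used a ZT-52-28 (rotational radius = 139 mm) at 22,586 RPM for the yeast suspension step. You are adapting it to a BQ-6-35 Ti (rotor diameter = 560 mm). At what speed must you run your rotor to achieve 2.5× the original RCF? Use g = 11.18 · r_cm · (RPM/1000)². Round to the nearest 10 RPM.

≈ 25160 RPM

Original rotor: r = 139 mm = 13.9 cm
RCF = 11.18 × r × (N/1000)²
RCF_original = 11.18 × 13.9 × (22.586)² = 11.18 × 13.9 × 510.127396 ≈ 79,274.8 × g
Target RCF = 2.5 × 79,274.8 ≈ 198,187 × g
Your rotor: r = 560 mm / 2 = 280 mm = 28 cm
198,187 = 11.18 × 28 × (N/1000)²
(N/1000)² = 198,187 / 313.04 = 633.1044
N = 1000 × √633.1044 ≈ 25,161.6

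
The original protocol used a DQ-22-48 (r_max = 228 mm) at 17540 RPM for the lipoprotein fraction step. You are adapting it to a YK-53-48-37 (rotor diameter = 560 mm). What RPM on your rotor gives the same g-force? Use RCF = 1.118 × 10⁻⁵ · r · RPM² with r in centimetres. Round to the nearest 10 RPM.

Original rotor: r = 228 mm = 22.8 cm
RCF_original = 1.118 × 10⁻⁵ × 22.8 × (17540)² = 1.118 × 10⁻⁵ × 22.8 × 307,651,600 ≈ 78,421.6 × g
Your rotor: r = 560 mm / 2 = 280 mm = 28 cm
78,421.6 = 1.118 × 10⁻⁵ × 28 × N²
N² = 78,421.6 / (31.304 × 10⁻⁵) = 250,516,228
N ≈ √250,516,228 ≈ 15,827.7

≈ 15830 RPM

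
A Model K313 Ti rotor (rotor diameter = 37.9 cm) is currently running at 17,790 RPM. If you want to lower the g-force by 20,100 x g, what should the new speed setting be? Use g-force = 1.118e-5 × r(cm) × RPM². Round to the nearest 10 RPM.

r = 37.9 / 2 = 18.95 cm
Current RCF = 1.118 × 10⁻⁵ × 18.95 × (17790)² = 1.118 × 10⁻⁵ × 18.95 × 316,484,100 ≈ 67,050.6 × g
Target RCF = 67,050.6 − 20,100 = 46,950.6 × g
N² = 46,950.6 / (21.1861 × 10⁻⁵) = 221,610,395
N ≈ √221,610,395 ≈ 14,886.6

≈ 14890 RPM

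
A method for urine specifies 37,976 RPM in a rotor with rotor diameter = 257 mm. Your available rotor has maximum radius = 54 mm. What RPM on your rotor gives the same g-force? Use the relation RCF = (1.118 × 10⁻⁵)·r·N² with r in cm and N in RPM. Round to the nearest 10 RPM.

Original rotor: r = 257 mm / 2 = 128.5 mm = 12.85 cm
RCF = 1.118 × 10⁻⁵ × r × N²
RCF_original = 1.118 × 10⁻⁵ × 12.85 × (37976)² = 1.118 × 10⁻⁵ × 12.85 × 1,442,176,576 ≈ 207,187.4 × g
Your rotor: r = 54 mm = 5.4 cm
207,187.4 = 1.118 × 10⁻⁵ × 5.4 × N²
N² = 207,187.4 / (6.0372 × 10⁻⁵) = 3,431,845,889
N ≈ √3,431,845,889 ≈ 58,582.0

≈ 58580 RPM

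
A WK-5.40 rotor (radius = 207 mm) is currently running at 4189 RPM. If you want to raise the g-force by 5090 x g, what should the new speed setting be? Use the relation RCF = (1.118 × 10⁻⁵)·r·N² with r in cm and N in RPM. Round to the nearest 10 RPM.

r = 207 mm = 20.7 cm
Current RCF = 1.118 × 10⁻⁵ × 20.7 × (4189)² = 1.118 × 10⁻⁵ × 20.7 × 17,547,721 ≈ 4,061 × g
Target RCF = 4,061 + 5,090 = 9,151 × g
N² = 9,151 / (23.1426 × 10⁻⁵) = 39,541,797
N ≈ √39,541,797 ≈ 6,288.2

N₂ ≈ 6290 RPM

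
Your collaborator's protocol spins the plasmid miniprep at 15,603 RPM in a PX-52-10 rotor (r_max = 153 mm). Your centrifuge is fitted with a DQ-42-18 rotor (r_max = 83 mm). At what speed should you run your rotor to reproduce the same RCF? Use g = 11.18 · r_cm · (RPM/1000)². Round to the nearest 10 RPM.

Original rotor: r = 153 mm = 15.3 cm
RCF_original = 11.18 × 15.3 × (15.603)² = 11.18 × 15.3 × 243.453609 ≈ 41,643.7 × g
Your rotor: r = 83 mm = 8.3 cm
41,643.7 = 11.18 × 8.3 × (N/1000)²
(N/1000)² = 41,643.7 / 92.794 = 448.7758
N = 1000 × √448.7758 ≈ 21,184.3

≈ 21180 RPM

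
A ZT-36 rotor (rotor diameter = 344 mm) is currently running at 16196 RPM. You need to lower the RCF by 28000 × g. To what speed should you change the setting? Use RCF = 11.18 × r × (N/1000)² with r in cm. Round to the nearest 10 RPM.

r = 344 mm / 2 = 172 mm = 17.2 cm
Current RCF = 11.18 × 17.2 × (16.196)² = 11.18 × 17.2 × 262.310416 ≈ 50,441.2 × g
Target RCF = 50,441.2 − 28,000 = 22,441.2 × g
(N/1000)² = 22,441.2 / 192.296 = 116.7013
N = 1000 × √116.7013 ≈ 10,802.8

N₂ ≈ 10800 RPM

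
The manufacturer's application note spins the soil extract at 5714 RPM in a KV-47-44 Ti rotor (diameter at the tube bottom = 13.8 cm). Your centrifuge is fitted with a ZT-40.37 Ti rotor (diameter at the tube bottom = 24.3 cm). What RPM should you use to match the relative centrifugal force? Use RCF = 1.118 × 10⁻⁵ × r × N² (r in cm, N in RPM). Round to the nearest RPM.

Original rotor: r = 13.8 / 2 = 6.9 cm
RCF_original = 1.118 × 10⁻⁵ × 6.9 × (5714)² = 1.118 × 10⁻⁵ × 6.9 × 32,649,796 ≈ 2,518.7 × g
Your rotor: r = 24.3 / 2 = 12.15 cm
2,518.7 = 1.118 × 10⁻⁵ × 12.15 × N²
N² = 2,518.7 / (13.5837 × 10⁻⁵) = 18,542,076
N ≈ √18,542,076 ≈ 4,306.1

4306 RPM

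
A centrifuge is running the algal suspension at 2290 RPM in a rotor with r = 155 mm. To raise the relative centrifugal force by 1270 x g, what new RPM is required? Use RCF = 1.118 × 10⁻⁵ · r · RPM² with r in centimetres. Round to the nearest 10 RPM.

r = 155 mm = 15.5 cm
Current RCF = 1.118 × 10⁻⁵ × 15.5 × (2290)² = 1.118 × 10⁻⁵ × 15.5 × 5,244,100 ≈ 908.8 × g
Target RCF = 908.8 + 1,270 = 2,178.8 × g
N² = 2,178.8 / (17.329 × 10⁻⁵) = 12,573,143
N ≈ √12,573,143 ≈ 3,545.9

N₂ ≈ 3550 RPM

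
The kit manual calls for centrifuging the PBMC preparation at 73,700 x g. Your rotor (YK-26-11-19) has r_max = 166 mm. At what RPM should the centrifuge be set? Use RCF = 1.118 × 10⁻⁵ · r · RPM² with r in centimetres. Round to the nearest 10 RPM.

r = 166 mm = 16.6 cm
RCF = 1.118 × 10⁻⁵ × r × N²
73,700 = 1.118 × 10⁻⁵ × 16.6 × N²
N² = 73,700 / (18.5588 × 10⁻⁵) = 397,116,193
N ≈ √397,116,193 ≈ 19,927.8

≈ 19930 RPM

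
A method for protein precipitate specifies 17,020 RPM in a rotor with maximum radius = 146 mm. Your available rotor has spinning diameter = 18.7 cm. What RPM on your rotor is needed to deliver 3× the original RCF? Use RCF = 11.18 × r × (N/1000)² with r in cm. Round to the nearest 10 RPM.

≈ 36840 RPM

Original rotor: r = 146 mm = 14.6 cm
RCF_original = 11.18 × 14.6 × (17.02)² = 11.18 × 14.6 × 289.6804 ≈ 47,284 × g
Target RCF = 3 × 47,284 ≈ 141,852 × g
Your rotor: r = 18.7 / 2 = 9.35 cm
141,852 = 11.18 × 9.35 × (N/1000)²
(N/1000)² = 141,852 / 104.533 = 1357.007
N = 1000 × √1357.007 ≈ 36,837.6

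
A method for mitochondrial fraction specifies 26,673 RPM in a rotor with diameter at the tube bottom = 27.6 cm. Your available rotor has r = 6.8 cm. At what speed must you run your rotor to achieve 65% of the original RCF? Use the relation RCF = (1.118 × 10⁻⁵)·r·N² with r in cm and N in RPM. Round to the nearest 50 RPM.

≈ 30650 RPM

Original rotor: r = 27.6 / 2 = 13.8 cm
RCF_original = 1.118 × 10⁻⁵ × 13.8 × (26673)² = 1.118 × 10⁻⁵ × 13.8 × 711,448,929 ≈ 109,765.2 × g
Target RCF = 0.65 × 109,765.2 ≈ 71,347.4 × g
71,347.4 = 1.118 × 10⁻⁵ × 6.8 × N²
N² = 71,347.4 / (7.6024 × 10⁻⁵) = 938,485,215
N ≈ √938,485,215 ≈ 30,634.7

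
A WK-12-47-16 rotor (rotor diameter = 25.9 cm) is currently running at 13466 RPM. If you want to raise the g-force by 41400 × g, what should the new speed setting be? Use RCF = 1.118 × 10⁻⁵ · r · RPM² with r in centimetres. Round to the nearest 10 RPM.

≈ 21620 RPM

r = 25.9 / 2 = 12.95 cm
Current RCF = 1.118 × 10⁻⁵ × 12.95 × (13466)² = 1.118 × 10⁻⁵ × 12.95 × 181,333,156 ≈ 26,253.6 × g
Target RCF = 26,253.6 + 41,400 = 67,653.6 × g
N² = 67,653.6 / (14.4781 × 10⁻⁵) = 467,282,309
N ≈ √467,282,309 ≈ 21,616.7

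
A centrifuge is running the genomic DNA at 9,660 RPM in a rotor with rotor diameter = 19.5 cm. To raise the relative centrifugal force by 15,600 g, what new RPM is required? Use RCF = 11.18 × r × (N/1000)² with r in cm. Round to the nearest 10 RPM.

≈ 15380 RPM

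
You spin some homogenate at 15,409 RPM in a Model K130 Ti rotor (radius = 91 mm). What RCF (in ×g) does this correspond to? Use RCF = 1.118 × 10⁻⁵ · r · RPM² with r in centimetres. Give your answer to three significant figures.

≈ 24200 ×g

r = 91 mm = 9.1 cm
RCF = 1.118 × 10⁻⁵ × r × N²
RCF = 1.118 × 10⁻⁵ × 9.1 × (15409)² = 1.118 × 10⁻⁵ × 9.1 × 237,437,281 ≈ 24,156.4 × g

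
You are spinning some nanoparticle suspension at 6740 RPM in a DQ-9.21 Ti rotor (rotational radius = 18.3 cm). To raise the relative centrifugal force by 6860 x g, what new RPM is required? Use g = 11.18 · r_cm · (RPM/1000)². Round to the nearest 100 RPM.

Current RCF = 11.18 × 18.3 × (6.74)² = 11.18 × 18.3 × 45.4276 ≈ 9,294.2 × g
Target RCF = 9,294.2 + 6,860 = 16,154.2 × g
(N/1000)² = 16,154.2 / 204.594 = 78.95735
N = 1000 × √78.95735 ≈ 8,885.8

N₂ ≈ 8900 RPM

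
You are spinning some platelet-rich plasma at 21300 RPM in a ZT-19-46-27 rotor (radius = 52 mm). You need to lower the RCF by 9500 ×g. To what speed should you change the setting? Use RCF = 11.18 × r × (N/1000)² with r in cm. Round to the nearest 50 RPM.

N₂ ≈ 17050 RPM

r = 52 mm = 5.2 cm
Current RCF = 11.18 × 5.2 × (21.3)² = 11.18 × 5.2 × 453.69 ≈ 26,375.7 × g
Target RCF = 26,375.7 − 9,500 = 16,875.7 × g
(N/1000)² = 16,875.7 / 58.136 = 290.2797
N = 1000 × √290.2797 ≈ 17,037.6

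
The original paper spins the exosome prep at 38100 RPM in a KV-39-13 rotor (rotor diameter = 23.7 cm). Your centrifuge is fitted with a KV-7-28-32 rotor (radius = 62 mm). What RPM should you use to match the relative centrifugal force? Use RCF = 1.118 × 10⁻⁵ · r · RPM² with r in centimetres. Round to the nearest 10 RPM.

Original rotor: r = 23.7 / 2 = 11.85 cm
RCF = 1.118 × 10⁻⁵ × r × N²
RCF_original = 1.118 × 10⁻⁵ × 11.85 × (38100)² = 1.118 × 10⁻⁵ × 11.85 × 1,451,610,000 ≈ 192,313.6 × g
Your rotor: r = 62 mm = 6.2 cm
192,313.6 = 1.118 × 10⁻⁵ × 6.2 × N²
N² = 192,313.6 / (6.9316 × 10⁻⁵) = 2,774,447,458
N ≈ √2,774,447,458 ≈ 52,673.0

52670 RPM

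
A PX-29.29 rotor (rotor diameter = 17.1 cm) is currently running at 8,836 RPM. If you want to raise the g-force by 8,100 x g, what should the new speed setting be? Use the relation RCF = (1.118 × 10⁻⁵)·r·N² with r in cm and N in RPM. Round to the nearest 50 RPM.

r = 17.1 / 2 = 8.55 cm
Current RCF = 1.118 × 10⁻⁵ × 8.55 × (8836)² = 1.118 × 10⁻⁵ × 8.55 × 78,074,896 ≈ 7,463.1 × g
Target RCF = 7,463.1 + 8,100 = 15,563.1 × g
N² = 15,563.1 / (9.5589 × 10⁻⁵) = 162,812,667
N ≈ √162,812,667 ≈ 12,759.8

N₂ ≈ 12750 RPM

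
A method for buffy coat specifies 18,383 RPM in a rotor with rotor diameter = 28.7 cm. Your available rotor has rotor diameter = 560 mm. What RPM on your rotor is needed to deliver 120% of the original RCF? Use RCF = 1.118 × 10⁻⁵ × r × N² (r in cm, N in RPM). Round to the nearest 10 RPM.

Original rotor: r = 28.7 / 2 = 14.35 cm
RCF_original = 1.118 × 10⁻⁵ × 14.35 × (18383)² = 1.118 × 10⁻⁵ × 14.35 × 337,934,689 ≈ 54,215.9 × g
Target RCF = 1.2 × 54,215.9 ≈ 65,059.1 × g
Your rotor: r = 560 mm / 2 = 280 mm = 28 cm
65,059.1 = 1.118 × 10⁻⁵ × 28 × N²
N² = 65,059.1 / (31.304 × 10⁻⁵) = 207,829,990
N ≈ √207,829,990 ≈ 14,416.3

14420 RPM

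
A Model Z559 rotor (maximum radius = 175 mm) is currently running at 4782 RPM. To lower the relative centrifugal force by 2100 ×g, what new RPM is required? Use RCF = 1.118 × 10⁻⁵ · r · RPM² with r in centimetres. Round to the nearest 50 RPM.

3500 RPM

r = 175 mm = 17.5 cm
Current RCF = 1.118 × 10⁻⁵ × 17.5 × (4782)² = 1.118 × 10⁻⁵ × 17.5 × 22,867,524 ≈ 4,474 × g
Target RCF = 4,474 − 2,100 = 2,374 × g
N² = 2,374 / (19.565 × 10⁻⁵) = 12,133,913
N ≈ √12,133,913 ≈ 3,483.4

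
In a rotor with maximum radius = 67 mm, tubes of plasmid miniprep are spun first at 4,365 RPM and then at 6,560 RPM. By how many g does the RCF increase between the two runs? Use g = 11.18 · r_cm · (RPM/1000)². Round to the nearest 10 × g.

r = 67 mm = 6.7 cm
RCF₁ = 11.18 × 6.7 × (4.365)² = 11.18 × 6.7 × 19.053225 ≈ 1,427.2 × g
RCF₂ = 11.18 × 6.7 × (6.56)² = 11.18 × 6.7 × 43.0336 ≈ 3,223.5 × g
Increase = 3,223.5 − 1,427.2 = 1,796.3

1800 g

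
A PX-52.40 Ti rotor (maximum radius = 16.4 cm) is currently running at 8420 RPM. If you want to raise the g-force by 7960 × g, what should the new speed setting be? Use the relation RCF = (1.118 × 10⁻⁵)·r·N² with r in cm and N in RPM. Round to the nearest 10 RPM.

N₂ ≈ 10690 RPM

Current RCF = 1.118 × 10⁻⁵ × 16.4 × (8420)² = 1.118 × 10⁻⁵ × 16.4 × 70,896,400 ≈ 12,999 × g
Target RCF = 12,999 + 7,960 = 20,959 × g
N² = 20,959 / (18.3352 × 10⁻⁵) = 114,310,179
N ≈ √114,310,179 ≈ 10,691.6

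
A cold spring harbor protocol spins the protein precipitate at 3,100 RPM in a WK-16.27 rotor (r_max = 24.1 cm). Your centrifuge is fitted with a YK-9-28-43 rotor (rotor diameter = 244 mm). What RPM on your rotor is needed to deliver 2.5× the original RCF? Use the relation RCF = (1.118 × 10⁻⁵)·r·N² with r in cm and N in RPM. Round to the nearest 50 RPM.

RCF_original = 1.118 × 10⁻⁵ × 24.1 × (3100)² = 1.118 × 10⁻⁵ × 24.1 × 9,610,000 ≈ 2,589.3 × g
Target RCF = 2.5 × 2,589.3 ≈ 6,473.2 × g
Your rotor: r = 244 mm / 2 = 122 mm = 12.2 cm
6,473.2 = 1.118 × 10⁻⁵ × 12.2 × N²
N² = 6,473.2 / (13.6396 × 10⁻⁵) = 47,458,870
N ≈ √47,458,870 ≈ 6,889.0

6900 RPM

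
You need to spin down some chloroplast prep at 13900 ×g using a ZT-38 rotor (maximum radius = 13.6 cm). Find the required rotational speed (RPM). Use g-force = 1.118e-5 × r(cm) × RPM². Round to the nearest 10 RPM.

13,900 = 1.118 × 10⁻⁵ × 13.6 × N²
N² = 13,900 / (15.2048 × 10⁻⁵) = 91,418,499
N ≈ √91,418,499 ≈ 9,561.3

≈ 9560 RPM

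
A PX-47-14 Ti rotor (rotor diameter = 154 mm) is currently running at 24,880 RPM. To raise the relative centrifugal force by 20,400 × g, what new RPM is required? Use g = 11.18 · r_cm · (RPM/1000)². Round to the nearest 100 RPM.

r = 154 mm / 2 = 77 mm = 7.7 cm
Current RCF = 11.18 × 7.7 × (24.88)² = 11.18 × 7.7 × 619.0144 ≈ 53,288.5 × g
Target RCF = 53,288.5 + 20,400 = 73,688.5 × g
(N/1000)² = 73,688.5 / 86.086 = 855.987
N = 1000 × √855.987 ≈ 29,257.3

29300 RPM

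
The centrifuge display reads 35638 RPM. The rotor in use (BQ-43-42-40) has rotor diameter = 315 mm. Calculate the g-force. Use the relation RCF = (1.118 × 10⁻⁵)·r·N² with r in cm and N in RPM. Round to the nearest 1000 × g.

224000 g

r = 315 mm / 2 = 157.5 mm = 15.75 cm
RCF = 1.118 × 10⁻⁵ × r × N²
RCF = 1.118 × 10⁻⁵ × 15.75 × (35638)² = 1.118 × 10⁻⁵ × 15.75 × 1,270,067,044 ≈ 223,639.8 × g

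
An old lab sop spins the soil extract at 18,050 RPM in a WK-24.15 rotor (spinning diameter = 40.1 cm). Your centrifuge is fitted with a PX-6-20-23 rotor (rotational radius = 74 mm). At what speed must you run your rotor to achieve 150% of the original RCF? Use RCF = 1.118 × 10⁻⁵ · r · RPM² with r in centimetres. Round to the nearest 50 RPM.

Original rotor: r = 40.1 / 2 = 20.05 cm
RCF = 1.118 × 10⁻⁵ × r × N²
RCF_original = 1.118 × 10⁻⁵ × 20.05 × (18050)² = 1.118 × 10⁻⁵ × 20.05 × 325,802,500 ≈ 73,031.6 × g
Target RCF = 1.5 × 73,031.6 ≈ 109,547.4 × g
Your rotor: r = 74 mm = 7.4 cm
109,547.4 = 1.118 × 10⁻⁵ × 7.4 × N²
N² = 109,547.4 / (8.2732 × 10⁻⁵) = 1,324,123,676
N ≈ √1,324,123,676 ≈ 36,388.5

≈ 36400 RPM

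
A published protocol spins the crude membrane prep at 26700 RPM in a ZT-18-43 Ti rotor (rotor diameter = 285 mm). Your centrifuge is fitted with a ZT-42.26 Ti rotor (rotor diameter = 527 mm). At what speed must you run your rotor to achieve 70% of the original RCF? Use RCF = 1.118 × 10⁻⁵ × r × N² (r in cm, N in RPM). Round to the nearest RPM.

Original rotor: r = 285 mm / 2 = 142.5 mm = 14.25 cm
RCF_original = 1.118 × 10⁻⁵ × 14.25 × (26700)² = 1.118 × 10⁻⁵ × 14.25 × 712,890,000 ≈ 113,574.1 × g
Target RCF = 0.7 × 113,574.1 ≈ 79,501.9 × g
Your rotor: r = 527 mm / 2 = 263.5 mm = 26.35 cm
79,501.9 = 1.118 × 10⁻⁵ × 26.35 × N²
N² = 79,501.9 / (29.4593 × 10⁻⁵) = 269,870,296
N ≈ √269,870,296 ≈ 16,427.7

≈ 16428 RPM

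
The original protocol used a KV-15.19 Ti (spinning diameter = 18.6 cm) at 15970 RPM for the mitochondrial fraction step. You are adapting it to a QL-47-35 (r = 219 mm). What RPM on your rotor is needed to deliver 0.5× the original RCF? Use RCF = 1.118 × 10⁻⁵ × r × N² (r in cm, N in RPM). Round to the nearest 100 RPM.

Original rotor: r = 18.6 / 2 = 9.3 cm
RCF_original = 1.118 × 10⁻⁵ × 9.3 × (15970)² = 1.118 × 10⁻⁵ × 9.3 × 255,040,900 ≈ 26,517.6 × g
Target RCF = 0.5 × 26,517.6 ≈ 13,258.8 × g
Your rotor: r = 219 mm = 21.9 cm
13,258.8 = 1.118 × 10⁻⁵ × 21.9 × N²
N² = 13,258.8 / (24.4842 × 10⁻⁵) = 54,152,474
N ≈ √54,152,474 ≈ 7,358.8

7400 RPM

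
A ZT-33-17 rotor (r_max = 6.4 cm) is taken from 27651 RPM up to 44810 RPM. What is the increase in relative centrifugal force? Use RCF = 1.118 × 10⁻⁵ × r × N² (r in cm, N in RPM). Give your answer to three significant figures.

89000 ×g

RCF₁ = 1.118 × 10⁻⁵ × 6.4 × (27651)² = 1.118 × 10⁻⁵ × 6.4 × 764,577,801 ≈ 54,707.1 × g
RCF₂ = 1.118 × 10⁻⁵ × 6.4 × (44810)² = 1.118 × 10⁻⁵ × 6.4 × 2,007,936,100 ≈ 143,671.8 × g
Increase = 143,671.8 − 54,707.1 = 88,964.7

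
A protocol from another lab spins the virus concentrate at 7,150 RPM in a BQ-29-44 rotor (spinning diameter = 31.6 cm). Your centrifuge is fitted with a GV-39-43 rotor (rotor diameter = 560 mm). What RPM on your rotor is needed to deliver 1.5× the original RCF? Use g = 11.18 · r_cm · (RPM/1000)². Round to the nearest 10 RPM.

≈ 6580 RPM

Original rotor: r = 31.6 / 2 = 15.8 cm
RCF = 11.18 × r × (N/1000)²
RCF_original = 11.18 × 15.8 × (7.15)² = 11.18 × 15.8 × 51.1225 ≈ 9,030.5 × g
Target RCF = 1.5 × 9,030.5 ≈ 13,545.8 × g
Your rotor: r = 560 mm / 2 = 280 mm = 28 cm
13,545.8 = 11.18 × 28 × (N/1000)²
(N/1000)² = 13,545.8 / 313.04 = 43.27179
N = 1000 × √43.27179 ≈ 6,578.1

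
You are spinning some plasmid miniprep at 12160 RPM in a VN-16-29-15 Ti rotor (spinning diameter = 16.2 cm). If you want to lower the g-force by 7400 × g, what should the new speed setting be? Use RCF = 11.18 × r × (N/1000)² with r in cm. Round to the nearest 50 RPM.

r = 16.2 / 2 = 8.1 cm
Current RCF = 11.18 × 8.1 × (12.16)² = 11.18 × 8.1 × 147.8656 ≈ 13,390.4 × g
Target RCF = 13,390.4 − 7,400 = 5,990.4 × g
(N/1000)² = 5,990.4 / 90.558 = 66.14987
N = 1000 × √66.14987 ≈ 8,133.3

N₂ ≈ 8150 RPM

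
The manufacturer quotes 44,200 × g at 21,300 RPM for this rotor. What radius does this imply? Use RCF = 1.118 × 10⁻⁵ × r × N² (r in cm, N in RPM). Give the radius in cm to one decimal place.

RCF = 1.118 × 10⁻⁵ × r × N²
44200 = 1.118 × 10⁻⁵ × r × (21300)²
r = 44200 / (1.118 × 10⁻⁵ × 453,690,000) = 44200 / 5072.254 ≈ 8.714 cm

≈ 8.7 cm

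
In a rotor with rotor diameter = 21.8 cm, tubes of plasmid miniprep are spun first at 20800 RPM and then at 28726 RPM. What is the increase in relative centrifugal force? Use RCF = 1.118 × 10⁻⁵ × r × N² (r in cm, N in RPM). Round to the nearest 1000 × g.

48000 ×g

r = 21.8 / 2 = 10.9 cm
RCF₁ = 1.118 × 10⁻⁵ × 10.9 × (20800)² = 1.118 × 10⁻⁵ × 10.9 × 432,640,000 ≈ 52,722.4 × g
RCF₂ = 1.118 × 10⁻⁵ × 10.9 × (28726)² = 1.118 × 10⁻⁵ × 10.9 × 825,183,076 ≈ 100,558.5 × g
Increase = 100,558.5 − 52,722.4 = 47,836.1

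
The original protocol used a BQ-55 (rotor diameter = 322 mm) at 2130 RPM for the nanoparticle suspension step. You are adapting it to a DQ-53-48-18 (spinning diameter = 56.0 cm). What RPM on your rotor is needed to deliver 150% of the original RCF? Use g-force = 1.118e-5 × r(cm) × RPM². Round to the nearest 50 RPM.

≈ 2000 RPM

Original rotor: r = 322 mm / 2 = 161 mm = 16.1 cm
RCF_original = 1.118 × 10⁻⁵ × 16.1 × (2130)² = 1.118 × 10⁻⁵ × 16.1 × 4,536,900 ≈ 816.6 × g
Target RCF = 1.5 × 816.6 ≈ 1,224.9 × g
Your rotor: r = 56.0 / 2 = 28 cm
1,224.9 = 1.118 × 10⁻⁵ × 28 × N²
N² = 1,224.9 / (31.304 × 10⁻⁵) = 3,912,918
N ≈ √3,912,918 ≈ 1,978.1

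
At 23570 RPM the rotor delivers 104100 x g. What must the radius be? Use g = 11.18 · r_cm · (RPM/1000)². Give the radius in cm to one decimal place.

104100 = 11.18 × r × (23.57)²
r = 104100 / (11.18 × 555.5449) = 104100 / 6210.992 ≈ 16.761 cm

r ≈ 16.8 cm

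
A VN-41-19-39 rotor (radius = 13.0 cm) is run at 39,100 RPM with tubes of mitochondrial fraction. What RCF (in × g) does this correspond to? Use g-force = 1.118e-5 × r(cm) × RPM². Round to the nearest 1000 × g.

≈ 222000 × g

RCF = 1.118 × 10⁻⁵ × 13 × (39100)² = 1.118 × 10⁻⁵ × 13 × 1,528,810,000 ≈ 222,197.2 × g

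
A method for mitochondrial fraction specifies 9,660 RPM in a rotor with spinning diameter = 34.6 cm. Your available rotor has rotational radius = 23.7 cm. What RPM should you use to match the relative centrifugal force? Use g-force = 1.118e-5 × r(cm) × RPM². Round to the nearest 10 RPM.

Original rotor: r = 34.6 / 2 = 17.3 cm
RCF_original = 1.118 × 10⁻⁵ × 17.3 × (9660)² = 1.118 × 10⁻⁵ × 17.3 × 93,315,600 ≈ 18,048.5 × g
18,048.5 = 1.118 × 10⁻⁵ × 23.7 × N²
N² = 18,048.5 / (26.4966 × 10⁻⁵) = 68,116,287
N ≈ √68,116,287 ≈ 8,253.3

≈ 8250 RPM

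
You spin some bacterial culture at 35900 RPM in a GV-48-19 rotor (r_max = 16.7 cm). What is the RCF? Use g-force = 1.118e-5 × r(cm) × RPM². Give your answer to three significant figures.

≈ 241000 g

RCF = 1.118 × 10⁻⁵ × 16.7 × (35900)² = 1.118 × 10⁻⁵ × 16.7 × 1,288,810,000 ≈ 240,628.6 × g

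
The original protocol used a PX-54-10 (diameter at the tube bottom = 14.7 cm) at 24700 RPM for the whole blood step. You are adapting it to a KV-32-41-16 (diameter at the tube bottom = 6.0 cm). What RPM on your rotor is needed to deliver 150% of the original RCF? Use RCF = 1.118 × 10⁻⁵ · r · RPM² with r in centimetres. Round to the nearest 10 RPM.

Original rotor: r = 14.7 / 2 = 7.35 cm
RCF_original = 1.118 × 10⁻⁵ × 7.35 × (24700)² = 1.118 × 10⁻⁵ × 7.35 × 610,090,000 ≈ 50,132.9 × g
Target RCF = 1.5 × 50,132.9 ≈ 75,199.4 × g
Your rotor: r = 6.0 / 2 = 3 cm
75,199.4 = 1.118 × 10⁻⁵ × 3 × N²
N² = 75,199.4 / (3.354 × 10⁻⁵) = 2,242,081,097
N ≈ √2,242,081,097 ≈ 47,350.6

≈ 47350 RPM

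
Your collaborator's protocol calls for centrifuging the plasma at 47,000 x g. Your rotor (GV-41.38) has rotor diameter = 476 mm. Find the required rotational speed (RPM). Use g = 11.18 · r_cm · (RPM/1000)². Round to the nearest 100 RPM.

13300 RPM

r = 476 mm / 2 = 238 mm = 23.8 cm
47,000 = 11.18 × 23.8 × (N/1000)²
(N/1000)² = 47,000 / 266.084 = 176.6359
N = 1000 × √176.6359 ≈ 13,290.4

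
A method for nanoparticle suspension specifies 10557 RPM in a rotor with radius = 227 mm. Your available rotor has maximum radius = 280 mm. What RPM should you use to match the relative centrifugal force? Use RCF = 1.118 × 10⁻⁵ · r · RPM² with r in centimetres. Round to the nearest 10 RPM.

Original rotor: r = 227 mm = 22.7 cm
RCF_original = 1.118 × 10⁻⁵ × 22.7 × (10557)² = 1.118 × 10⁻⁵ × 22.7 × 111,450,249 ≈ 28,284.5 × g
Your rotor: r = 280 mm = 28.0 cm
28,284.5 = 1.118 × 10⁻⁵ × 28 × N²
N² = 28,284.5 / (31.304 × 10⁻⁵) = 90,354,268
N ≈ √90,354,268 ≈ 9,505.5

9510 RPM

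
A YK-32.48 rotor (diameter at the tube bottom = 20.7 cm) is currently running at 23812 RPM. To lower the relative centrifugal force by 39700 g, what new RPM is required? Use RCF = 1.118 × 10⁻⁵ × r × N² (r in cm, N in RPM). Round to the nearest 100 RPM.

r = 20.7 / 2 = 10.35 cm
Current RCF = 1.118 × 10⁻⁵ × 10.35 × (23812)² = 1.118 × 10⁻⁵ × 10.35 × 567,011,344 ≈ 65,610.6 × g
Target RCF = 65,610.6 − 39,700 = 25,910.6 × g
N² = 25,910.6 / (11.5713 × 10⁻⁵) = 223,921,253
N ≈ √223,921,253 ≈ 14,964.0

N₂ ≈ 15000 RPM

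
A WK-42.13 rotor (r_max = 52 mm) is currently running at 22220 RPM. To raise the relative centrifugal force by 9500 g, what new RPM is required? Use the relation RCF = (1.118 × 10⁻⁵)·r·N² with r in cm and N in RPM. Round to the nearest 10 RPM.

r = 52 mm = 5.2 cm
Current RCF = 1.118 × 10⁻⁵ × 5.2 × (22220)² = 1.118 × 10⁻⁵ × 5.2 × 493,728,400 ≈ 28,703.4 × g
Target RCF = 28,703.4 + 9,500 = 38,203.4 × g
N² = 38,203.4 / (5.8136 × 10⁻⁵) = 657,138,434
N ≈ √657,138,434 ≈ 25,634.7

≈ 25630 RPM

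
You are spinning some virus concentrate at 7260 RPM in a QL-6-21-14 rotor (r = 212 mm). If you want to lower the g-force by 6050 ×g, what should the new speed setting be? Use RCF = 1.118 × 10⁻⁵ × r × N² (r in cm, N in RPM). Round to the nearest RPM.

r = 212 mm = 21.2 cm
Current RCF = 1.118 × 10⁻⁵ × 21.2 × (7260)² = 1.118 × 10⁻⁵ × 21.2 × 52,707,600 ≈ 12,492.5 × g
Target RCF = 12,492.5 − 6,050 = 6,442.5 × g
N² = 6,442.5 / (23.7016 × 10⁻⁵) = 27,181,709
N ≈ √27,181,709 ≈ 5,213.6

≈ 5214 RPM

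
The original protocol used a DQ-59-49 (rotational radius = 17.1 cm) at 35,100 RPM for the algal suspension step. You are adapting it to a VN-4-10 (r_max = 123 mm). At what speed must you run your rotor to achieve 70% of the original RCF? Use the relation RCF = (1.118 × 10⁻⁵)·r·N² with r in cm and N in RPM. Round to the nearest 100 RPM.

34600 RPM

RCF = 1.118 × 10⁻⁵ × r × N²
RCF_original = 1.118 × 10⁻⁵ × 17.1 × (35100)² = 1.118 × 10⁻⁵ × 17.1 × 1,232,010,000 ≈ 235,533.2 × g
Target RCF = 0.7 × 235,533.2 ≈ 164,873.2 × g
Your rotor: r = 123 mm = 12.3 cm
164,873.2 = 1.118 × 10⁻⁵ × 12.3 × N²
N² = 164,873.2 / (13.7514 × 10⁻⁵) = 1,198,955,743
N ≈ √1,198,955,743 ≈ 34,625.9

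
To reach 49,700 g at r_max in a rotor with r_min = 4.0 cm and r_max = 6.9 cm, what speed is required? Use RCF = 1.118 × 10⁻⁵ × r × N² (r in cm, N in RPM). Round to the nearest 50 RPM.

Use r_max = 6.9 cm.
49,700 = 1.118 × 10⁻⁵ × 6.9 × N²
N² = 49,700 / (7.7142 × 10⁻⁵) = 644,266,418
N ≈ √644,266,418 ≈ 25,382.4

≈ 25400 RPM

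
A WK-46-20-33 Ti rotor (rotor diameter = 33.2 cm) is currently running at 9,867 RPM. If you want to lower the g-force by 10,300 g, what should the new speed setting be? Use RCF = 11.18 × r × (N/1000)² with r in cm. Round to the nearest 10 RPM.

r = 33.2 / 2 = 16.6 cm
Current RCF = 11.18 × 16.6 × (9.867)² = 11.18 × 16.6 × 97.357689 ≈ 18,068.4 × g
Target RCF = 18,068.4 − 10,300 = 7,768.4 × g
(N/1000)² = 7,768.4 / 185.588 = 41.85831
N = 1000 × √41.85831 ≈ 6,469.8

≈ 6470 RPM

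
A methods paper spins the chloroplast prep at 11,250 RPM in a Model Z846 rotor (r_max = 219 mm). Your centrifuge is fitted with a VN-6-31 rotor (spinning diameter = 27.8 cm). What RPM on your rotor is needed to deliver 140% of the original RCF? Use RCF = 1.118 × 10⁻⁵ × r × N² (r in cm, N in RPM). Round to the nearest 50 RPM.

Original rotor: r = 219 mm = 21.9 cm
RCF = 1.118 × 10⁻⁵ × r × N²
RCF_original = 1.118 × 10⁻⁵ × 21.9 × (11250)² = 1.118 × 10⁻⁵ × 21.9 × 126,562,500 ≈ 30,987.8 × g
Target RCF = 1.4 × 30,987.8 ≈ 43,382.9 × g
Your rotor: r = 27.8 / 2 = 13.9 cm
43,382.9 = 1.118 × 10⁻⁵ × 13.9 × N²
N² = 43,382.9 / (15.5402 × 10⁻⁵) = 279,165,648
N ≈ √279,165,648 ≈ 16,708.3

16700 RPM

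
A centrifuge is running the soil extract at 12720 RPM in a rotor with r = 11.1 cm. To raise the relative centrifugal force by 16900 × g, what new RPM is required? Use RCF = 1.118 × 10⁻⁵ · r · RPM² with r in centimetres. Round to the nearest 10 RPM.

17260 RPM

Current RCF = 1.118 × 10⁻⁵ × 11.1 × (12720)² = 1.118 × 10⁻⁵ × 11.1 × 161,798,400 ≈ 20,078.9 × g
Target RCF = 20,078.9 + 16,900 = 36,978.9 × g
N² = 36,978.9 / (12.4098 × 10⁻⁵) = 297,981,434
N ≈ √297,981,434 ≈ 17,262.1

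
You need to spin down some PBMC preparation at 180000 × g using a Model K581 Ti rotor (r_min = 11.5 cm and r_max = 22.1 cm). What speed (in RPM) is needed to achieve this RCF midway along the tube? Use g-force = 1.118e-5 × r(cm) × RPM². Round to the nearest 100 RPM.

r_avg = (11.5 + 22.1) / 2 = 16.8 cm
RCF = 1.118 × 10⁻⁵ × r × N²
180,000 = 1.118 × 10⁻⁵ × 16.8 × N²
N² = 180,000 / (18.7824 × 10⁻⁵) = 958,343,982
N ≈ √958,343,982 ≈ 30,957.1

≈ 31000 RPM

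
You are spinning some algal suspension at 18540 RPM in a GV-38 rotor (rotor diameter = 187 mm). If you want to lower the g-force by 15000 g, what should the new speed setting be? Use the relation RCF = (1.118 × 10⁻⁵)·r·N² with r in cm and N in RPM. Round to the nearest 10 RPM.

14150 RPM

r = 187 mm / 2 = 93.5 mm = 9.35 cm
Current RCF = 1.118 × 10⁻⁵ × 9.35 × (18540)² = 1.118 × 10⁻⁵ × 9.35 × 343,731,600 ≈ 35,931.3 × g
Target RCF = 35,931.3 − 15,000 = 20,931.3 × g
N² = 20,931.3 / (10.4533 × 10⁻⁵) = 200,236,289
N ≈ √200,236,289 ≈ 14,150.5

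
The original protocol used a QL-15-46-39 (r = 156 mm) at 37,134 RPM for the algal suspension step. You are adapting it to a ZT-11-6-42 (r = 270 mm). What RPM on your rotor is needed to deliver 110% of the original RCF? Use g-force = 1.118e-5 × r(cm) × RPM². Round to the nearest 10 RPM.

≈ 29600 RPM

Original rotor: r = 156 mm = 15.6 cm
RCF = 1.118 × 10⁻⁵ × r × N²
RCF_original = 1.118 × 10⁻⁵ × 15.6 × (37134)² = 1.118 × 10⁻⁵ × 15.6 × 1,378,933,956 ≈ 240,497.1 × g
Target RCF = 1.1 × 240,497.1 ≈ 264,546.8 × g
Your rotor: r = 270 mm = 27.0 cm
264,546.8 = 1.118 × 10⁻⁵ × 27 × N²
N² = 264,546.8 / (30.186 × 10⁻⁵) = 876,389,055
N ≈ √876,389,055 ≈ 29,603.9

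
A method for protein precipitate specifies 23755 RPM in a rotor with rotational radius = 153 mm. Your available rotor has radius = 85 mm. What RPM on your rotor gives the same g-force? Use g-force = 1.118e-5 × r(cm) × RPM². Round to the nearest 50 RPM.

≈ 31850 RPM

Original rotor: r = 153 mm = 15.3 cm
RCF_original = 1.118 × 10⁻⁵ × 15.3 × (23755)² = 1.118 × 10⁻⁵ × 15.3 × 564,300,025 ≈ 96,525.8 × g
Your rotor: r = 85 mm = 8.5 cm
96,525.8 = 1.118 × 10⁻⁵ × 8.5 × N²
N² = 96,525.8 / (9.503 × 10⁻⁵) = 1,015,740,293
N ≈ √1,015,740,293 ≈ 31,870.7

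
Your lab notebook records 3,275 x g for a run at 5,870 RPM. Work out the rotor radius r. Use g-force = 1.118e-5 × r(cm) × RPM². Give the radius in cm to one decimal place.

r ≈ 8.5 cm

RCF = 1.118 × 10⁻⁵ × r × N²
3275 = 1.118 × 10⁻⁵ × r × (5870)²
r = 3275 / (1.118 × 10⁻⁵ × 34,456,900) = 3275 / 385.2281 ≈ 8.501 cm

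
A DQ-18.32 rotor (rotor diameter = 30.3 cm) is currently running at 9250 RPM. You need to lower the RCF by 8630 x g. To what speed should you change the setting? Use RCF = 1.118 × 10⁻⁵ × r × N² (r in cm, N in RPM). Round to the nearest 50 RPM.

N₂ ≈ 5900 RPM

r = 30.3 / 2 = 15.15 cm
Current RCF = 1.118 × 10⁻⁵ × 15.15 × (9250)² = 1.118 × 10⁻⁵ × 15.15 × 85,562,500 ≈ 14,492.3 × g
Target RCF = 14,492.3 − 8,630 = 5,862.3 × g
N² = 5,862.3 / (16.9377 × 10⁻⁵) = 34,610,957
N ≈ √34,610,957 ≈ 5,883.1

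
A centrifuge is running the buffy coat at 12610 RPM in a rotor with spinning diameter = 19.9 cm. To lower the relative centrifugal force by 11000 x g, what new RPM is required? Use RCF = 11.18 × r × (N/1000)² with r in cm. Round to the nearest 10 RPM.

r = 19.9 / 2 = 9.95 cm
Current RCF = 11.18 × 9.95 × (12.61)² = 11.18 × 9.95 × 159.0121 ≈ 17,688.7 × g
Target RCF = 17,688.7 − 11,000 = 6,688.7 × g
(N/1000)² = 6,688.7 / 111.241 = 60.12801
N = 1000 × √60.12801 ≈ 7,754.2

≈ 7750 RPM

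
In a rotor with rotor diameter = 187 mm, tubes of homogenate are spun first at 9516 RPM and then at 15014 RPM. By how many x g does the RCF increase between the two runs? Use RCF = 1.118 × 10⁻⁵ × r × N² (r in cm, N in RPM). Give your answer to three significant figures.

≈ 14100 x g

r = 187 mm / 2 = 93.5 mm = 9.35 cm
RCF₁ = 1.118 × 10⁻⁵ × 9.35 × (9516)² = 1.118 × 10⁻⁵ × 9.35 × 90,554,256 ≈ 9,465.9 × g
RCF₂ = 1.118 × 10⁻⁵ × 9.35 × (15014)² = 1.118 × 10⁻⁵ × 9.35 × 225,420,196 ≈ 23,563.8 × g
Increase = 23,563.8 − 9,465.9 = 14,097.9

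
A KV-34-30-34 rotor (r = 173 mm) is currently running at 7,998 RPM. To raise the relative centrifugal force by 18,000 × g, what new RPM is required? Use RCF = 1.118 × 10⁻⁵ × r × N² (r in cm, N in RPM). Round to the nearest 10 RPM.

r = 173 mm = 17.3 cm
Current RCF = 1.118 × 10⁻⁵ × 17.3 × (7998)² = 1.118 × 10⁻⁵ × 17.3 × 63,968,004 ≈ 12,372.3 × g
Target RCF = 12,372.3 + 18,000 = 30,372.3 × g
N² = 30,372.3 / (19.3414 × 10⁻⁵) = 157,032,583
N ≈ √157,032,583 ≈ 12,531.3

N₂ ≈ 12530 RPM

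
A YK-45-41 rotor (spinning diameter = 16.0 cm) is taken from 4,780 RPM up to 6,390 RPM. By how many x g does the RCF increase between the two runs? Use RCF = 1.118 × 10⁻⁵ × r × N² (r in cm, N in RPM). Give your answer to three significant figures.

1610 x g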